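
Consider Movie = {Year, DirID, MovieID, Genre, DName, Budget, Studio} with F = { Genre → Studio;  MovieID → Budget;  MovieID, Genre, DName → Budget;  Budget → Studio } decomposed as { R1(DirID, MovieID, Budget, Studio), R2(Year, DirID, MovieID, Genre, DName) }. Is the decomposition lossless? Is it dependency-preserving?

lossless but not dependency-preserving

Lossless test: (DirID, MovieID)⁺ = {DirID, MovieID, Budget, Studio}, which contains all of one fragment — lossless.
Dependency preservation: the restricted closure of {Genre} across the fragments never reaches {Studio}, so Genre → Studio cannot be enforced without a join — not preserved.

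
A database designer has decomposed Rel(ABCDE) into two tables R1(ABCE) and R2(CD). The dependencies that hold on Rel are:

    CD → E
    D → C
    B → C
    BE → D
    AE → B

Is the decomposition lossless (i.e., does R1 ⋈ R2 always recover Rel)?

Common attributes: R1 ∩ R2 = {C}.
No dependency enlarges {C}, so (C)⁺ = {C}.
The closure contains neither all of R1 = {ABCE} nor all of R2 = {CD}, so the common attributes are not a superkey of either fragment. The join is lossy.

No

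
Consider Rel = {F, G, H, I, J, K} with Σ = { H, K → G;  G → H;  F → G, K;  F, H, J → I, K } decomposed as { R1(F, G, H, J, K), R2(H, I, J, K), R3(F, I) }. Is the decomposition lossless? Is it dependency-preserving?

lossy and not dependency-preserving

Lossless test (chase): Rows 1 and 2 agree on H, K; apply H, K→G and equate their G entries. Rows 1 and 3 agree on F; apply F→G, K and equate their G, K entries. Rows 1 and 3 agree on G; apply G→H and equate their H entries. No row becomes fully distinguished — the join is lossy.
Dependency preservation: the restricted closure of {F, H, J} across the fragments never reaches {I, K}, so F, H, J → I, K cannot be enforced without a join — not preserved.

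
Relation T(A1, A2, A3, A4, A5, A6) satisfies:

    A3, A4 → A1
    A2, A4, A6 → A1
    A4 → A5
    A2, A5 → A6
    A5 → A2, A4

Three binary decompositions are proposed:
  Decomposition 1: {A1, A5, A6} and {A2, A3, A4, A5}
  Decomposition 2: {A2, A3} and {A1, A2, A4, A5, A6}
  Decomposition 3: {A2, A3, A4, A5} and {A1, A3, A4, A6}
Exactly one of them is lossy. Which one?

Decomposition 2

Decomposition 1: common = {A5}, closure = {A1, A2, A4, A5, A6} → lossless.
Decomposition 2: common = {A2}, closure = {A2} → lossy.
Decomposition 3: common = {A3, A4}, closure = {A1, A2, A3, A4, A5, A6} → lossless.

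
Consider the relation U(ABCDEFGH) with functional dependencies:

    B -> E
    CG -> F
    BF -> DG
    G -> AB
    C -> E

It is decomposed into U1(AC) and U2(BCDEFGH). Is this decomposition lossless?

Common attributes: U1 ∩ U2 = {C}.
Closure of {C}: C → E applies, adding E. So (C)⁺ = {CE}.
The closure contains neither all of U1 = {AC} nor all of U2 = {BCDEFGH}, so the common attributes are not a superkey of either fragment. The join is lossy.

No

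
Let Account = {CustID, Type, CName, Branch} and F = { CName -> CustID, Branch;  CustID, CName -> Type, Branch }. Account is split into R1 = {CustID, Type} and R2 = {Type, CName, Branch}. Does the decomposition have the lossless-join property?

Common attributes: R1 ∩ R2 = {Type}.
No dependency enlarges {Type}, so (Type)⁺ = {Type}.
The closure contains neither all of R1 = {CustID, Type} nor all of R2 = {Type, CName, Branch}, so the common attributes are not a superkey of either fragment. The join is lossy.

No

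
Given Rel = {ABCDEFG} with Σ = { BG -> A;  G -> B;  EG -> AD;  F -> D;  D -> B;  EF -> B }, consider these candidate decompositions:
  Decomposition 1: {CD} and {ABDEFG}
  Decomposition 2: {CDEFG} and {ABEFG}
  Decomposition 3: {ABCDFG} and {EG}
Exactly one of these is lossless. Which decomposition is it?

Decomposition 1: common = {D}, closure = {BD} → lossy.
Decomposition 2: common = {EFG}, closure = {ABDEFG} → lossless.
Decomposition 3: common = {G}, closure = {ABG} → lossy.

Decomposition 2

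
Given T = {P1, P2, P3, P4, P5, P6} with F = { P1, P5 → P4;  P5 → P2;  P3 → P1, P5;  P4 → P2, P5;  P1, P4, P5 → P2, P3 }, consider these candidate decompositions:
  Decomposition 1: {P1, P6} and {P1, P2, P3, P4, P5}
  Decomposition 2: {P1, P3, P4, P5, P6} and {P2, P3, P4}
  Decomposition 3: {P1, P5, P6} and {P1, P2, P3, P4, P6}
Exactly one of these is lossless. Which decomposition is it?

Decomposition 2

Decomposition 1: common = {P1}, closure = {P1} → lossy.
Decomposition 2: common = {P3, P4}, closure = {P1, P2, P3, P4, P5} → lossless.
Decomposition 3: common = {P1, P6}, closure = {P1, P6} → lossy.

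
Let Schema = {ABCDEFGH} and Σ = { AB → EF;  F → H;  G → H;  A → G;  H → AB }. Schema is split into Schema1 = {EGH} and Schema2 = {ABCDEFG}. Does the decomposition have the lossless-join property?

Common attributes: Schema1 ∩ Schema2 = {EG}.
Closure of {EG}: G → H applies, adding H; H → AB applies, adding AB; AB → EF applies, adding F. So (EG)⁺ = {ABEFGH}.
This closure contains every attribute of Schema1, so Schema1 ∩ Schema2 → Schema1. The join is lossless.

Yes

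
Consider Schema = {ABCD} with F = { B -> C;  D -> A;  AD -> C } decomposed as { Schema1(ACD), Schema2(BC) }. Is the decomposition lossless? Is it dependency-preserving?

lossy but dependency-preserving

Lossless test: (C)⁺ = {C}, which is a superkey of neither fragment — lossy.
Dependency preservation: every FD's attributes lie within a single fragment, so each can be enforced locally — preserved.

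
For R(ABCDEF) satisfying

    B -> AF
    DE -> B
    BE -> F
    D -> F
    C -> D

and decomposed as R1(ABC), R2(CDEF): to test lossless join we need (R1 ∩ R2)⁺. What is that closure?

R1 ∩ R2 = {C}.
C → D applies, adding D
D → F applies, adding F
Closure: {CDF}.

CDF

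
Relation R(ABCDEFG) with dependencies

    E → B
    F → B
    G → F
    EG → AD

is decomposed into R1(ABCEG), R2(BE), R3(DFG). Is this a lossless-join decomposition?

No

Chase test. Columns are ABCDEFG; row i has aⱼ where attribute j ∈ Ri, else bᵢⱼ.
Initial tableau (one row per fragment):
  row 1: a1 a2 a3 b14 a5 b16 a7
  row 2: b21 a2 b23 b24 a5 b26 b27
  row 3: b31 b32 b33 a4 b35 a6 a7
Rows 1 and 3 agree on G; apply G→F and equate their F entries.
Rows 1 and 3 agree on F; apply F→B and equate their B entries.
No row becomes fully distinguished — the join is lossy.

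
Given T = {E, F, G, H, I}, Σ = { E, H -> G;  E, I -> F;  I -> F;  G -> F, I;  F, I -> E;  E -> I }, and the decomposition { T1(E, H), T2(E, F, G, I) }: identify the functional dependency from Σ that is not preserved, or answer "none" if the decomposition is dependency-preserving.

Check E, H → G: no single fragment contains all of {E, G, H}, and the restricted closure of {E, H} across the fragments never reaches {G}.
E, I → F is preserved.
I → F is preserved.
G → F, I is preserved.
F, I → E is preserved.
E → I is preserved.

E, H -> G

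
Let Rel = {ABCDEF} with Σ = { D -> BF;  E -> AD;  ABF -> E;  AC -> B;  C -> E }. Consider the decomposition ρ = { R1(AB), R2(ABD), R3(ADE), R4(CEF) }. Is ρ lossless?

Chase test. Columns are ABCDEF; row i has aⱼ where attribute j ∈ Ri, else bᵢⱼ.
Initial tableau (one row per fragment):
  row 1: a1 a2 b13 b14 b15 b16
  row 2: a1 a2 b23 a4 b25 b26
  row 3: a1 b32 b33 a4 a5 b36
  row 4: b41 b42 a3 b44 a5 a6
Rows 2 and 3 agree on D; apply D→BF and equate their BF entries.
Rows 3 and 4 agree on E; apply E→AD and equate their AD entries.
Rows 2 and 3 agree on ABF; apply ABF→E and equate their E entries.
Rows 2 and 4 agree on D; apply D→BF and equate their BF entries.
Row 4 is now all distinguished symbols — the join is lossless.

Yes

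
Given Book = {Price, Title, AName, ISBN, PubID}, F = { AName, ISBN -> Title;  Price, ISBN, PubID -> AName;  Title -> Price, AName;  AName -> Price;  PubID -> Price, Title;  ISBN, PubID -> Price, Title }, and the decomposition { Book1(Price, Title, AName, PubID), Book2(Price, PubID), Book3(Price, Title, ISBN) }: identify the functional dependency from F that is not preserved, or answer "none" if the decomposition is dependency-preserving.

Check AName, ISBN → Title: no single fragment contains all of {Title, AName, ISBN}, and the restricted closure of {AName, ISBN} across the fragments never reaches {Title}.
Price, ISBN, PubID → AName is preserved.
Title → Price, AName is preserved.
AName → Price is preserved.
PubID → Price, Title is preserved.
ISBN, PubID → Price, Title is preserved.

AName, ISBN -> Title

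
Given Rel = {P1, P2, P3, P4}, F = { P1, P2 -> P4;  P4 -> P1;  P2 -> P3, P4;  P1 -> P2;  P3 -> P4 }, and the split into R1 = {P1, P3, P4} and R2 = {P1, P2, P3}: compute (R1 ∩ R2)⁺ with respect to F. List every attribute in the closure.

R1 ∩ R2 = {P1, P3}.
P1 → P2 applies, adding P2
P3 → P4 applies, adding P4
Closure: {P1, P2, P3, P4}.

P1, P2, P3, P4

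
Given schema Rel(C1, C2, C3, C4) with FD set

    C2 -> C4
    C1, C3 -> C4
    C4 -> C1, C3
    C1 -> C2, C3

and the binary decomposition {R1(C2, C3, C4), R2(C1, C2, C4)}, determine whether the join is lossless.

Yes

Common attributes: R1 ∩ R2 = {C2, C4}.
Closure of {C2, C4}: C4 → C1, C3 applies, adding C1, C3. So (C2, C4)⁺ = {C1, C2, C3, C4}.
This closure contains every attribute of R1, so R1 ∩ R2 → R1. The join is lossless.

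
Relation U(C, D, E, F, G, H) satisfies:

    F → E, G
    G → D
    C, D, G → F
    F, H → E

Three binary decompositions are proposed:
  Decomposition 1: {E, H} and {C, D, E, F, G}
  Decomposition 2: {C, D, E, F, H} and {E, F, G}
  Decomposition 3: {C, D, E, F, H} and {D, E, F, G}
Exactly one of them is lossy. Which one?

Decomposition 1: common = {E}, closure = {E} → lossy.
Decomposition 2: common = {E, F}, closure = {D, E, F, G} → lossless.
Decomposition 3: common = {D, E, F}, closure = {D, E, F, G} → lossless.

Decomposition 1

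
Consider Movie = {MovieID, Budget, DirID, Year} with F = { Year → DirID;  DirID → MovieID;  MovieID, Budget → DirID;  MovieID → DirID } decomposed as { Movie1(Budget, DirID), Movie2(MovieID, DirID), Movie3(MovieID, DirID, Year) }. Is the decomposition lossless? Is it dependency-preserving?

Lossless test (chase): Rows 1 and 2 agree on DirID; apply DirID→MovieID and equate their MovieID entries. No row becomes fully distinguished — the join is lossy.
Dependency preservation: MovieID, Budget → DirID is not contained in any single fragment, but the restricted closure of its left-hand side across the fragments still reaches the right-hand side; the remaining FDs each lie inside some fragment. All dependencies are preserved.

lossy but dependency-preserving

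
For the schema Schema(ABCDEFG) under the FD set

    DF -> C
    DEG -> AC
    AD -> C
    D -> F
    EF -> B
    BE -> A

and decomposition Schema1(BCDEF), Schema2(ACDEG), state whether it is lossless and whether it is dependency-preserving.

Lossless test: (CDE)⁺ = {ABCDEF}, which contains all of one fragment — lossless.
Dependency preservation: the restricted closure of {BE} across the fragments never reaches {A}, so BE → A cannot be enforced without a join — not preserved.

lossless but not dependency-preserving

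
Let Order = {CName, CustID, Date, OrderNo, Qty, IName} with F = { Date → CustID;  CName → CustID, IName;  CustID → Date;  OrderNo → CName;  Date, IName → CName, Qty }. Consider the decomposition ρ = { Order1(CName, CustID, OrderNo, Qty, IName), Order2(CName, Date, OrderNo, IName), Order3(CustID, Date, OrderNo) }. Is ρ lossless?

Chase test. Columns are CName, CustID, Date, OrderNo, Qty, IName; row i has aⱼ where attribute j ∈ Orderi, else bᵢⱼ.
Initial tableau (one row per fragment):
  row 1: a1 a2 b13 a4 a5 a6
  row 2: a1 b22 a3 a4 b25 a6
  row 3: b31 a2 a3 a4 b35 b36
Rows 2 and 3 agree on Date; apply Date→CustID and equate their CustID entries.
Rows 1 and 2 agree on CustID; apply CustID→Date and equate their Date entries.
Rows 1 and 3 agree on OrderNo; apply OrderNo→CName and equate their CName entries.
Rows 1 and 2 agree on Date, IName; apply Date, IName→CName, Qty and equate their CName, Qty entries.
Rows 1 and 3 agree on CName; apply CName→CustID, IName and equate their CustID, IName entries.
Rows 1 and 3 agree on Date, IName; apply Date, IName→CName, Qty and equate their CName, Qty entries.
Row 1 is now all distinguished symbols — the join is lossless.

Yes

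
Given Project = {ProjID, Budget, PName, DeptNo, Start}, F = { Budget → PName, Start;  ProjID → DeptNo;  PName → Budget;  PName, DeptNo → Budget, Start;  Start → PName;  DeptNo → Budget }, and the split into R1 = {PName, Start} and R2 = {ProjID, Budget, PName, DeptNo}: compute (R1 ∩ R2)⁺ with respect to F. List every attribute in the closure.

R1 ∩ R2 = {PName}.
PName → Budget applies, adding Budget
Budget → PName, Start applies, adding Start
Closure: {Budget, PName, Start}.

Budget, PName, Start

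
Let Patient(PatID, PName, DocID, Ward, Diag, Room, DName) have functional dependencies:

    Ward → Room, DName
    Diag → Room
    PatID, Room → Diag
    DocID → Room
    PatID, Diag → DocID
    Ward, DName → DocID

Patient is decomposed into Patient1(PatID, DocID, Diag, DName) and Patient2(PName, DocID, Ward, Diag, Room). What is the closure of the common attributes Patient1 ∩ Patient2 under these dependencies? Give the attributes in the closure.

Patient1 ∩ Patient2 = {DocID, Diag}.
Diag → Room applies, adding Room
Closure: {DocID, Diag, Room}.

DocID, Diag, Room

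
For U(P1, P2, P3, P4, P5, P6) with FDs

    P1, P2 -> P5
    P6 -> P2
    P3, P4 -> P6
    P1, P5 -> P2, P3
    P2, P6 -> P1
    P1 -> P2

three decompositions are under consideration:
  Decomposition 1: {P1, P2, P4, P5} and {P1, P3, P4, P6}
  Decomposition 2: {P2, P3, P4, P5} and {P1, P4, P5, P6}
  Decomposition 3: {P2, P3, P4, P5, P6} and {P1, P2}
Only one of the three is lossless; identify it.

Decomposition 1

Decomposition 1: common = {P1, P4}, closure = {P1, P2, P3, P4, P5, P6} → lossless.
Decomposition 2: common = {P4, P5}, closure = {P4, P5} → lossy.
Decomposition 3: common = {P2}, closure = {P2} → lossy.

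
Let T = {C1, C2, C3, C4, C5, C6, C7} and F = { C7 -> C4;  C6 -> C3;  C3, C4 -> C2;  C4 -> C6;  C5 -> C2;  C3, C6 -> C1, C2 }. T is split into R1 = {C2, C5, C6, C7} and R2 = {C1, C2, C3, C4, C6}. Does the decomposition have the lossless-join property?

No

Common attributes: R1 ∩ R2 = {C2, C6}.
Closure of {C2, C6}: C6 → C3 applies, adding C3; C3, C6 → C1, C2 applies, adding C1. So (C2, C6)⁺ = {C1, C2, C3, C6}.
The closure contains neither all of R1 = {C2, C5, C6, C7} nor all of R2 = {C1, C2, C3, C4, C6}, so the common attributes are not a superkey of either fragment. The join is lossy.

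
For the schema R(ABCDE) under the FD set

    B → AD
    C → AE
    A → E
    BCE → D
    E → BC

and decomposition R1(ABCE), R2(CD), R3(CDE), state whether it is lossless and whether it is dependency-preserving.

Lossless test (chase): Rows 1 and 2 agree on C; apply C→AE and equate their AE entries. Rows 1 and 3 agree on C; apply C→AE and equate their AE entries. Rows 1 and 2 agree on E; apply E→BC and equate their BC entries. Rows 1 and 3 agree on E; apply E→BC and equate their BC entries. Rows 1 and 2 agree on B; apply B→AD and equate their AD entries. Row 1 is now all distinguished symbols — the join is lossless.
Dependency preservation: B → AD; BCE → D are not contained in any single fragment, but the restricted closure of each left-hand side across the fragments still reaches the right-hand side; the remaining FDs each lie inside some fragment. All dependencies are preserved.

lossless and dependency-preserving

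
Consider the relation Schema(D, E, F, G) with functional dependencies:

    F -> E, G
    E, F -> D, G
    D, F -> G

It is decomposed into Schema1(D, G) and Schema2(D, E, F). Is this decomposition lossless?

No

Common attributes: Schema1 ∩ Schema2 = {D}.
No dependency enlarges {D}, so (D)⁺ = {D}.
The closure contains neither all of Schema1 = {D, G} nor all of Schema2 = {D, E, F}, so the common attributes are not a superkey of either fragment. The join is lossy.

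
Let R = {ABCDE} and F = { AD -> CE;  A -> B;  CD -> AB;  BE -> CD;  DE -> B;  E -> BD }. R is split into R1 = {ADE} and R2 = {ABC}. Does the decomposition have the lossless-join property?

No

Common attributes: R1 ∩ R2 = {A}.
Closure of {A}: A → B applies, adding B. So (A)⁺ = {AB}.
The closure contains neither all of R1 = {ADE} nor all of R2 = {ABC}, so the common attributes are not a superkey of either fragment. The join is lossy.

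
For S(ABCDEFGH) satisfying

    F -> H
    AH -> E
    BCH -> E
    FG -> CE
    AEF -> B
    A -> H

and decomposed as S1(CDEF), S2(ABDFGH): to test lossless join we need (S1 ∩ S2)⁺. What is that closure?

S1 ∩ S2 = {DF}.
F → H applies, adding H
Closure: {DFH}.

DFH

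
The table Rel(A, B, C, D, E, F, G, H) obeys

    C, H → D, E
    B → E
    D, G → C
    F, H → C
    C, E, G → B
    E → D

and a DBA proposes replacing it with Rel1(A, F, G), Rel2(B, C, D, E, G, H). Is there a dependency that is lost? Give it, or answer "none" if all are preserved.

F, H → C

Check F, H → C: no single fragment contains all of {C, F, H}, and the restricted closure of {F, H} across the fragments never reaches {C}.
C, H → D, E is preserved.
B → E is preserved.
D, G → C is preserved.
C, E, G → B is preserved.
E → D is preserved.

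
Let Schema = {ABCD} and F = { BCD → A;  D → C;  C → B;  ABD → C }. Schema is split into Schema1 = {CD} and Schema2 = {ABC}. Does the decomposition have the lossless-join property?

Common attributes: Schema1 ∩ Schema2 = {C}.
Closure of {C}: C → B applies, adding B. So (C)⁺ = {BC}.
The closure contains neither all of Schema1 = {CD} nor all of Schema2 = {ABC}, so the common attributes are not a superkey of either fragment. The join is lossy.

No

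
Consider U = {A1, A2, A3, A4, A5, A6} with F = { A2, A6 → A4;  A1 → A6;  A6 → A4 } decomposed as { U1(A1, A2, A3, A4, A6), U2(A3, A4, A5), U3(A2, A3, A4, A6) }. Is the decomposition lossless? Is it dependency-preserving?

Lossless test (chase): applying each FD to every pair of rows produces no changes in the tableau, so no row becomes fully distinguished — the join is lossy.
Dependency preservation: every FD's attributes lie within a single fragment, so each can be enforced locally — preserved.

lossy but dependency-preserving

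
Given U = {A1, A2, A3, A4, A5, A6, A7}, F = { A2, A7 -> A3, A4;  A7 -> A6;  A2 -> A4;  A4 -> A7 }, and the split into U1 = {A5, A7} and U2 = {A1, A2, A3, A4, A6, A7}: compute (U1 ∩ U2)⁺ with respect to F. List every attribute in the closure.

A6, A7

U1 ∩ U2 = {A7}.
A7 → A6 applies, adding A6
Closure: {A6, A7}.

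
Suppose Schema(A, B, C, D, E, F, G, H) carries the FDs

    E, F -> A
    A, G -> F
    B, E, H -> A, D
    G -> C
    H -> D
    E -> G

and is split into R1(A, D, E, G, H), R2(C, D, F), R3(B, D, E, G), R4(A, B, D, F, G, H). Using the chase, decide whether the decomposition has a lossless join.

No

Chase test. Columns are A, B, C, D, E, F, G, H; row i has aⱼ where attribute j ∈ Ri, else bᵢⱼ.
Initial tableau (one row per fragment):
  row 1: a1 b12 b13 a4 a5 b16 a7 a8
  row 2: b21 b22 a3 a4 b25 a6 b27 b28
  row 3: b31 a2 b33 a4 a5 b36 a7 b38
  row 4: a1 a2 b43 a4 b45 a6 a7 a8
Rows 1 and 4 agree on A, G; apply A, G→F and equate their F entries.
Rows 1 and 3 agree on G; apply G→C and equate their C entries.
Rows 1 and 4 agree on G; apply G→C and equate their C entries.
No row becomes fully distinguished — the join is lossy.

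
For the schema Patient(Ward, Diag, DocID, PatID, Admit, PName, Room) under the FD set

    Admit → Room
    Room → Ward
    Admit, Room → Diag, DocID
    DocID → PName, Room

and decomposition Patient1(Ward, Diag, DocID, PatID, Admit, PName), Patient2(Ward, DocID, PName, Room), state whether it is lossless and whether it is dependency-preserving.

Lossless test: (Ward, DocID, PName)⁺ = {Ward, DocID, PName, Room}, which contains all of one fragment — lossless.
Dependency preservation: Admit → Room; Admit, Room → Diag, DocID are not contained in any single fragment, but the restricted closure of each left-hand side across the fragments still reaches the right-hand side; the remaining FDs each lie inside some fragment. All dependencies are preserved.

lossless and dependency-preserving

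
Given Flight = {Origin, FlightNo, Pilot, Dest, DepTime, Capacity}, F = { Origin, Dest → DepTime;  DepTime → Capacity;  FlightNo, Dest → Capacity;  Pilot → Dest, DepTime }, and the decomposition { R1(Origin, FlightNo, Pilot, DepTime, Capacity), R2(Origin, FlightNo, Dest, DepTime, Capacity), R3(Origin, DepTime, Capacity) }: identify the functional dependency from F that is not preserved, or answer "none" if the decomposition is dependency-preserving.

Check Pilot → Dest, DepTime: no single fragment contains all of {Pilot, Dest, DepTime}, and the restricted closure of {Pilot} across the fragments never reaches {Dest, DepTime}.
Origin, Dest → DepTime is preserved.
DepTime → Capacity is preserved.
FlightNo, Dest → Capacity is preserved.

Pilot → Dest, DepTime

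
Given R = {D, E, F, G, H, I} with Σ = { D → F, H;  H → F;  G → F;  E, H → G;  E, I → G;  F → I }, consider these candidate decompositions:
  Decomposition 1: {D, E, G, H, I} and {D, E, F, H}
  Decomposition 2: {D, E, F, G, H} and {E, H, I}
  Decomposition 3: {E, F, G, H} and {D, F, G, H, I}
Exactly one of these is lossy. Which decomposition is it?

Decomposition 3

Decomposition 1: common = {D, E, H}, closure = {D, E, F, G, H, I} → lossless.
Decomposition 2: common = {E, H}, closure = {E, F, G, H, I} → lossless.
Decomposition 3: common = {F, G, H}, closure = {F, G, H, I} → lossy.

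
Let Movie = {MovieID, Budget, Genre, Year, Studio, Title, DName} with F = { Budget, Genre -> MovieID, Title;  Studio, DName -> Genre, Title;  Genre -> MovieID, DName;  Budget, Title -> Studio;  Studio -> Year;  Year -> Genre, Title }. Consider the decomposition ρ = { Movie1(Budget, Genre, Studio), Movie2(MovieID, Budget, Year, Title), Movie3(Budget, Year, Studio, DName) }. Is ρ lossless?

Yes

Chase test. Columns are MovieID, Budget, Genre, Year, Studio, Title, DName; row i has aⱼ where attribute j ∈ Moviei, else bᵢⱼ.
Initial tableau (one row per fragment):
  row 1: b11 a2 a3 b14 a5 b16 b17
  row 2: a1 a2 b23 a4 b25 a6 b27
  row 3: b31 a2 b33 a4 a5 b36 a7
Rows 1 and 3 agree on Studio; apply Studio→Year and equate their Year entries.
Rows 1 and 2 agree on Year; apply Year→Genre, Title and equate their Genre, Title entries.
Rows 1 and 3 agree on Year; apply Year→Genre, Title and equate their Genre, Title entries.
Rows 1 and 2 agree on Budget, Genre; apply Budget, Genre→MovieID, Title and equate their MovieID, Title entries.
Rows 1 and 3 agree on Budget, Genre; apply Budget, Genre→MovieID, Title and equate their MovieID, Title entries.
Rows 1 and 2 agree on Genre; apply Genre→MovieID, DName and equate their MovieID, DName entries.
Rows 1 and 3 agree on Genre; apply Genre→MovieID, DName and equate their MovieID, DName entries.
Rows 1 and 2 agree on Budget, Title; apply Budget, Title→Studio and equate their Studio entries.
Row 1 is now all distinguished symbols — the join is lossless.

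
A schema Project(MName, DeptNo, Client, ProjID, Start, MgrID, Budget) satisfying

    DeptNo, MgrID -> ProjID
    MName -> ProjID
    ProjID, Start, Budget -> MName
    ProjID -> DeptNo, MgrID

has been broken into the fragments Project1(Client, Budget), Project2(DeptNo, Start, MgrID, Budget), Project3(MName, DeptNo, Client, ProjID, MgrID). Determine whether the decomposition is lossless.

No

Chase test. Columns are MName, DeptNo, Client, ProjID, Start, MgrID, Budget; row i has aⱼ where attribute j ∈ Projecti, else bᵢⱼ.
Initial tableau (one row per fragment):
  row 1: b11 b12 a3 b14 b15 b16 a7
  row 2: b21 a2 b23 b24 a5 a6 a7
  row 3: a1 a2 a3 a4 b35 a6 b37
Rows 2 and 3 agree on DeptNo, MgrID; apply DeptNo, MgrID→ProjID and equate their ProjID entries.
No row becomes fully distinguished — the join is lossy.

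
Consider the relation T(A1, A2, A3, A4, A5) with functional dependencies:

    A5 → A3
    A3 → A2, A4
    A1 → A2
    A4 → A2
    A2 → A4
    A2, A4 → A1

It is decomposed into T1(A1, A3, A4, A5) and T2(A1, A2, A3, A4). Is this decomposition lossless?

Yes

Common attributes: T1 ∩ T2 = {A1, A3, A4}.
Closure of {A1, A3, A4}: A3 → A2, A4 applies, adding A2. So (A1, A3, A4)⁺ = {A1, A2, A3, A4}.
This closure contains every attribute of T2, so T1 ∩ T2 → T2. The join is lossless.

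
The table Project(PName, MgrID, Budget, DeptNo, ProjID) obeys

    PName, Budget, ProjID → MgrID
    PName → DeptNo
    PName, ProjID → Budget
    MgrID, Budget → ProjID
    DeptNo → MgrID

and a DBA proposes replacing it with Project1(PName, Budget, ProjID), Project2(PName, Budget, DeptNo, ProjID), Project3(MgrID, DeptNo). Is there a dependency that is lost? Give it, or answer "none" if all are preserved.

MgrID, Budget → ProjID

Check MgrID, Budget → ProjID: no single fragment contains all of {MgrID, Budget, ProjID}, and the restricted closure of {MgrID, Budget} across the fragments never reaches {ProjID}.
PName, Budget, ProjID → MgrID is preserved.
PName → DeptNo is preserved.
PName, ProjID → Budget is preserved.
DeptNo → MgrID is preserved.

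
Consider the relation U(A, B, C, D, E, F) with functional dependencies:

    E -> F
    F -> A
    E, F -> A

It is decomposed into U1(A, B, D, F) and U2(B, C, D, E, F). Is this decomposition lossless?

Common attributes: U1 ∩ U2 = {B, D, F}.
Closure of {B, D, F}: F → A applies, adding A. So (B, D, F)⁺ = {A, B, D, F}.
This closure contains every attribute of U1, so U1 ∩ U2 → U1. The join is lossless.

Yes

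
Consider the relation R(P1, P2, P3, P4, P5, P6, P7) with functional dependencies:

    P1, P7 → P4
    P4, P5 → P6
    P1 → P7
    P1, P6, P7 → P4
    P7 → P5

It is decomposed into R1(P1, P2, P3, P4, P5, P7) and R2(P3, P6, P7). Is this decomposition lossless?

No

Common attributes: R1 ∩ R2 = {P3, P7}.
Closure of {P3, P7}: P7 → P5 applies, adding P5. So (P3, P7)⁺ = {P3, P5, P7}.
The closure contains neither all of R1 = {P1, P2, P3, P4, P5, P7} nor all of R2 = {P3, P6, P7}, so the common attributes are not a superkey of either fragment. The join is lossy.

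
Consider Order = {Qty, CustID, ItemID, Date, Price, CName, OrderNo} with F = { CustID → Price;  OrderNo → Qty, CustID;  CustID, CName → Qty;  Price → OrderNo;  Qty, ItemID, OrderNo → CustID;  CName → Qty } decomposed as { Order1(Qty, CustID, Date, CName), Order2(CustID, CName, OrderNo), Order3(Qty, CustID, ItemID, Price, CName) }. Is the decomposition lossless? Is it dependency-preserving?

lossy but dependency-preserving

Lossless test (chase): Rows 1 and 2 agree on CustID; apply CustID→Price and equate their Price entries. Rows 1 and 3 agree on CustID; apply CustID→Price and equate their Price entries. Rows 1 and 2 agree on CustID, CName; apply CustID, CName→Qty and equate their Qty entries. Rows 1 and 2 agree on Price; apply Price→OrderNo and equate their OrderNo entries. Rows 1 and 3 agree on Price; apply Price→OrderNo and equate their OrderNo entries. No row becomes fully distinguished — the join is lossy.
Dependency preservation: OrderNo → Qty, CustID; Price → OrderNo; Qty, ItemID, OrderNo → CustID are not contained in any single fragment, but the restricted closure of each left-hand side across the fragments still reaches the right-hand side; the remaining FDs each lie inside some fragment. All dependencies are preserved.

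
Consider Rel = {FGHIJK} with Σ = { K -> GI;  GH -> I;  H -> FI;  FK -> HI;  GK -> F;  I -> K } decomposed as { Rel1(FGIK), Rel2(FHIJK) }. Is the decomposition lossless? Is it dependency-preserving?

Lossless test: (FIK)⁺ = {FGHIK}, which contains all of one fragment — lossless.
Dependency preservation: GH → I is not contained in any single fragment, but the restricted closure of its left-hand side across the fragments still reaches the right-hand side; the remaining FDs each lie inside some fragment. All dependencies are preserved.

lossless and dependency-preserving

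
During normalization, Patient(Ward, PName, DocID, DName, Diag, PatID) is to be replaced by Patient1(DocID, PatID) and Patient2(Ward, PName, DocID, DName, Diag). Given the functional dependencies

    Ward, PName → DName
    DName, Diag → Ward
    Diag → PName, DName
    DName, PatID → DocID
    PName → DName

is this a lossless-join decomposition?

Common attributes: Patient1 ∩ Patient2 = {DocID}.
No dependency enlarges {DocID}, so (DocID)⁺ = {DocID}.
The closure contains neither all of Patient1 = {DocID, PatID} nor all of Patient2 = {Ward, PName, DocID, DName, Diag}, so the common attributes are not a superkey of either fragment. The join is lossy.

No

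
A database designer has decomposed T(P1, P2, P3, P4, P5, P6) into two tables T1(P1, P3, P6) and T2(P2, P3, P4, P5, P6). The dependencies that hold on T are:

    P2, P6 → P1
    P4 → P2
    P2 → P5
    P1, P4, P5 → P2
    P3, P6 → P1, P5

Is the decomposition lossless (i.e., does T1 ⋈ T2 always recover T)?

Yes

Common attributes: T1 ∩ T2 = {P3, P6}.
Closure of {P3, P6}: P3, P6 → P1, P5 applies, adding P1, P5. So (P3, P6)⁺ = {P1, P3, P5, P6}.
This closure contains every attribute of T1, so T1 ∩ T2 → T1. The join is lossless.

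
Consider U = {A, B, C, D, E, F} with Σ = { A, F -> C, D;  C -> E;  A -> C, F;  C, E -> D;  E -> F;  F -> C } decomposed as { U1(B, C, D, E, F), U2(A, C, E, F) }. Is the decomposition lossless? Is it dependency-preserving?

lossy but dependency-preserving

Lossless test: (C, E, F)⁺ = {C, D, E, F}, which is a superkey of neither fragment — lossy.
Dependency preservation: A, F → C, D is not contained in any single fragment, but the restricted closure of its left-hand side across the fragments still reaches the right-hand side; the remaining FDs each lie inside some fragment. All dependencies are preserved.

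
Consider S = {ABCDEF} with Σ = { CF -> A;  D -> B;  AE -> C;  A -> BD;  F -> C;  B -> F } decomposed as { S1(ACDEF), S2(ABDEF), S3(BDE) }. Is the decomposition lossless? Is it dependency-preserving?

lossless and dependency-preserving

Lossless test (chase): Rows 1 and 2 agree on D; apply D→B and equate their B entries. Rows 1 and 2 agree on AE; apply AE→C and equate their C entries. Rows 1 and 3 agree on B; apply B→F and equate their F entries. Rows 1 and 3 agree on F; apply F→C and equate their C entries. Rows 1 and 3 agree on CF; apply CF→A and equate their A entries. Row 1 is now all distinguished symbols — the join is lossless.
Dependency preservation: every FD's attributes lie within a single fragment, so each can be enforced locally — preserved.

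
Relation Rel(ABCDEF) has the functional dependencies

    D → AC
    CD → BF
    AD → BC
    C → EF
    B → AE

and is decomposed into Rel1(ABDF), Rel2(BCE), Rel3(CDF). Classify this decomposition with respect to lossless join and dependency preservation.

lossless and dependency-preserving

Lossless test (chase): Rows 1 and 3 agree on D; apply D→AC and equate their AC entries. Rows 1 and 3 agree on CD; apply CD→BF and equate their BF entries. Rows 1 and 2 agree on C; apply C→EF and equate their EF entries. Rows 1 and 3 agree on C; apply C→EF and equate their EF entries. Rows 1 and 2 agree on B; apply B→AE and equate their AE entries. Row 1 is now all distinguished symbols — the join is lossless.
Dependency preservation: D → AC; CD → BF; AD → BC; C → EF; B → AE are not contained in any single fragment, but the restricted closure of each left-hand side across the fragments still reaches the right-hand side; the remaining FDs each lie inside some fragment. All dependencies are preserved.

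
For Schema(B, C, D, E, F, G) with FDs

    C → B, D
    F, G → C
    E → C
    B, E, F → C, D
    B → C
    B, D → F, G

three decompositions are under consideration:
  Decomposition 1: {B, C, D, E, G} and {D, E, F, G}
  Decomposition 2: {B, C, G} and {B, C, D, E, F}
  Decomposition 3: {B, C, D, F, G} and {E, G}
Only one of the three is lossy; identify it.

Decomposition 3

Decomposition 1: common = {D, E, G}, closure = {B, C, D, E, F, G} → lossless.
Decomposition 2: common = {B, C}, closure = {B, C, D, F, G} → lossless.
Decomposition 3: common = {G}, closure = {G} → lossy.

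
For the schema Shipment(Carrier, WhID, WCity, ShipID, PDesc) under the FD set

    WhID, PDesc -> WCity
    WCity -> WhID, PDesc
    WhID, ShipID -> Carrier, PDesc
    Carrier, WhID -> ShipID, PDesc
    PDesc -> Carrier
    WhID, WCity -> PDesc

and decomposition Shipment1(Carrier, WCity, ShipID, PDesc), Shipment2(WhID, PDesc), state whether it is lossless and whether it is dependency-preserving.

lossy and not dependency-preserving

Lossless test: (PDesc)⁺ = {Carrier, PDesc}, which is a superkey of neither fragment — lossy.
Dependency preservation: the restricted closure of {WhID, PDesc} across the fragments never reaches {WCity}, so WhID, PDesc → WCity cannot be enforced without a join — not preserved.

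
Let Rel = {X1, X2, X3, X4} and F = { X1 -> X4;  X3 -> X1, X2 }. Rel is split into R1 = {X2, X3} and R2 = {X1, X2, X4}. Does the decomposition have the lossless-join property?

Common attributes: R1 ∩ R2 = {X2}.
No dependency enlarges {X2}, so (X2)⁺ = {X2}.
The closure contains neither all of R1 = {X2, X3} nor all of R2 = {X1, X2, X4}, so the common attributes are not a superkey of either fragment. The join is lossy.

No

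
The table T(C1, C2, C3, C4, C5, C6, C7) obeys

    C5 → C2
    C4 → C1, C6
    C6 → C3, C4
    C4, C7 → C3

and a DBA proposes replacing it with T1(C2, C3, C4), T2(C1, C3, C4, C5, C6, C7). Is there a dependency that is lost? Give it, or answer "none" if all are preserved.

Check C5 → C2: no single fragment contains all of {C2, C5}, and the restricted closure of {C5} across the fragments never reaches {C2}.
C4 → C1, C6 is preserved.
C6 → C3, C4 is preserved.
C4, C7 → C3 is preserved.

C5 → C2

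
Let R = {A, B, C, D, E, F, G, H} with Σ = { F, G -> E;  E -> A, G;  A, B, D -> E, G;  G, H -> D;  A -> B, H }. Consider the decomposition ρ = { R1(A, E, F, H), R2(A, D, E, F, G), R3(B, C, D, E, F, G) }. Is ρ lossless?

Chase test. Columns are A, B, C, D, E, F, G, H; row i has aⱼ where attribute j ∈ Ri, else bᵢⱼ.
Initial tableau (one row per fragment):
  row 1: a1 b12 b13 b14 a5 a6 b17 a8
  row 2: a1 b22 b23 a4 a5 a6 a7 b28
  row 3: b31 a2 a3 a4 a5 a6 a7 b38
Rows 1 and 2 agree on E; apply E→A, G and equate their A, G entries.
Rows 1 and 3 agree on E; apply E→A, G and equate their A, G entries.
Rows 1 and 2 agree on A; apply A→B, H and equate their B, H entries.
Rows 1 and 3 agree on A; apply A→B, H and equate their B, H entries.
Rows 1 and 2 agree on G, H; apply G, H→D and equate their D entries.
Row 3 is now all distinguished symbols — the join is lossless.

Yes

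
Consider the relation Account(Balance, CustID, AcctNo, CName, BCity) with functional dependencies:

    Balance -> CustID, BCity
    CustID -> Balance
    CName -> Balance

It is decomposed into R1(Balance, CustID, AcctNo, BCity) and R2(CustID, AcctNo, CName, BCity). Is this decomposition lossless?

Common attributes: R1 ∩ R2 = {CustID, AcctNo, BCity}.
Closure of {CustID, AcctNo, BCity}: CustID → Balance applies, adding Balance. So (CustID, AcctNo, BCity)⁺ = {Balance, CustID, AcctNo, BCity}.
This closure contains every attribute of R1, so R1 ∩ R2 → R1. The join is lossless.

Yes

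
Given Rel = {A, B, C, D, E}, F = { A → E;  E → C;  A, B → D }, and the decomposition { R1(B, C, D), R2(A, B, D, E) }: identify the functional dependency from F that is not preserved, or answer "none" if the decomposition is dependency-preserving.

E → C

Check E → C: no single fragment contains all of {C, E}, and the restricted closure of {E} across the fragments never reaches {C}.
A → E is preserved.
A, B → D is preserved.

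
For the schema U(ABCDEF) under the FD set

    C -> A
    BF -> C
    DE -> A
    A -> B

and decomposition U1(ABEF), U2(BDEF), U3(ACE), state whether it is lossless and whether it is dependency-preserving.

Lossless test (chase): Rows 1 and 2 agree on BF; apply BF→C and equate their C entries. Rows 1 and 3 agree on A; apply A→B and equate their B entries. Rows 1 and 2 agree on C; apply C→A and equate their A entries. No row becomes fully distinguished — the join is lossy.
Dependency preservation: the restricted closure of {BF} across the fragments never reaches {C}, so BF → C cannot be enforced without a join — not preserved.

lossy and not dependency-preserving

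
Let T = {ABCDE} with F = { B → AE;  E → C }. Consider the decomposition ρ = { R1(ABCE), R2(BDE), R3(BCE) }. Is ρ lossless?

Chase test. Columns are ABCDE; row i has aⱼ where attribute j ∈ Ri, else bᵢⱼ.
Initial tableau (one row per fragment):
  row 1: a1 a2 a3 b14 a5
  row 2: b21 a2 b23 a4 a5
  row 3: b31 a2 a3 b34 a5
Rows 1 and 2 agree on B; apply B→AE and equate their AE entries.
Rows 1 and 3 agree on B; apply B→AE and equate their AE entries.
Rows 1 and 2 agree on E; apply E→C and equate their C entries.
Row 2 is now all distinguished symbols — the join is lossless.

Yes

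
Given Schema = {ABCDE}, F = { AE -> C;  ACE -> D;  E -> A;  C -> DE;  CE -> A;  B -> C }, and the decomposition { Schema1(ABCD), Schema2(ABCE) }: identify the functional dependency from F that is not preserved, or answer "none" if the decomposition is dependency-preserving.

none

AE → C lies within Schema2.
ACE → D: restricted closure across fragments reaches D.
E → A lies within Schema2.
C → DE: restricted closure across fragments reaches DE.
CE → A lies within Schema2.
B → C lies within Schema1.
Every dependency is enforceable on the fragments, so the decomposition is dependency-preserving.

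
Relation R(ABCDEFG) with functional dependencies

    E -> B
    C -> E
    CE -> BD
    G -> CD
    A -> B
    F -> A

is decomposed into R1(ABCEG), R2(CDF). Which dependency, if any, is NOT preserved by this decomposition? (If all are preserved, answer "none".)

Check F → A: no single fragment contains all of {AF}, and the restricted closure of {F} across the fragments never reaches {A}.
E → B is preserved.
C → E is preserved.
CE → BD is preserved.
G → CD is preserved.
A → B is preserved.

F -> A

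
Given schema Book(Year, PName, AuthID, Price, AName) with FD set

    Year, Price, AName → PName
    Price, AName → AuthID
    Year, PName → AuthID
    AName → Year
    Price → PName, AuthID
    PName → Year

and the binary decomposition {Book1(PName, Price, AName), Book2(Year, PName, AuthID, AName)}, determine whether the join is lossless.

Yes

Common attributes: Book1 ∩ Book2 = {PName, AName}.
Closure of {PName, AName}: AName → Year applies, adding Year; Year, PName → AuthID applies, adding AuthID. So (PName, AName)⁺ = {Year, PName, AuthID, AName}.
This closure contains every attribute of Book2, so Book1 ∩ Book2 → Book2. The join is lossless.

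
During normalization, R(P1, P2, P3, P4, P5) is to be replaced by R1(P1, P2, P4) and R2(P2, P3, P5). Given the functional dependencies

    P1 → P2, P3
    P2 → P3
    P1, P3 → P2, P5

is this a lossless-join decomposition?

Common attributes: R1 ∩ R2 = {P2}.
Closure of {P2}: P2 → P3 applies, adding P3. So (P2)⁺ = {P2, P3}.
The closure contains neither all of R1 = {P1, P2, P4} nor all of R2 = {P2, P3, P5}, so the common attributes are not a superkey of either fragment. The join is lossy.

No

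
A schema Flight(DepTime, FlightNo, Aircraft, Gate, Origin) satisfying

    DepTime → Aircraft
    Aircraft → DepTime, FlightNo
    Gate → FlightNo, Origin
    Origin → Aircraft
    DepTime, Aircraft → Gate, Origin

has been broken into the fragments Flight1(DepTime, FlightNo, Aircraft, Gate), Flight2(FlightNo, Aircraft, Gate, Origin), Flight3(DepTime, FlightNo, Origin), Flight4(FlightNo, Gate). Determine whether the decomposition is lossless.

Chase test. Columns are DepTime, FlightNo, Aircraft, Gate, Origin; row i has aⱼ where attribute j ∈ Flighti, else bᵢⱼ.
Initial tableau (one row per fragment):
  row 1: a1 a2 a3 a4 b15
  row 2: b21 a2 a3 a4 a5
  row 3: a1 a2 b33 b34 a5
  row 4: b41 a2 b43 a4 b45
Rows 1 and 3 agree on DepTime; apply DepTime→Aircraft and equate their Aircraft entries.
Rows 1 and 2 agree on Aircraft; apply Aircraft→DepTime, FlightNo and equate their DepTime, FlightNo entries.
Rows 1 and 2 agree on Gate; apply Gate→FlightNo, Origin and equate their FlightNo, Origin entries.
Rows 1 and 4 agree on Gate; apply Gate→FlightNo, Origin and equate their FlightNo, Origin entries.
Rows 1 and 4 agree on Origin; apply Origin→Aircraft and equate their Aircraft entries.
Rows 1 and 3 agree on DepTime, Aircraft; apply DepTime, Aircraft→Gate, Origin and equate their Gate, Origin entries.
Rows 1 and 4 agree on Aircraft; apply Aircraft→DepTime, FlightNo and equate their DepTime, FlightNo entries.
Row 1 is now all distinguished symbols — the join is lossless.

Yes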